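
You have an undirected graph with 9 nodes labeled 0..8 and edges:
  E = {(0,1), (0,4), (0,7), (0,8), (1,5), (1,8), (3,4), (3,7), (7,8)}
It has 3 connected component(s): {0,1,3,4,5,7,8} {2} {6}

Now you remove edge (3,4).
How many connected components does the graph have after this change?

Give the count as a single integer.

Initial component count: 3
Remove (3,4): not a bridge. Count unchanged: 3.
  After removal, components: {0,1,3,4,5,7,8} {2} {6}
New component count: 3

Answer: 3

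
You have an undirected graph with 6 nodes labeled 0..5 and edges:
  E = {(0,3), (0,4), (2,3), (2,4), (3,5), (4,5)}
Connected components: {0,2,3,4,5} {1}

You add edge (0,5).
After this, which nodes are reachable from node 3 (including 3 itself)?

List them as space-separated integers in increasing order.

Answer: 0 2 3 4 5

Derivation:
Before: nodes reachable from 3: {0,2,3,4,5}
Adding (0,5): both endpoints already in same component. Reachability from 3 unchanged.
After: nodes reachable from 3: {0,2,3,4,5}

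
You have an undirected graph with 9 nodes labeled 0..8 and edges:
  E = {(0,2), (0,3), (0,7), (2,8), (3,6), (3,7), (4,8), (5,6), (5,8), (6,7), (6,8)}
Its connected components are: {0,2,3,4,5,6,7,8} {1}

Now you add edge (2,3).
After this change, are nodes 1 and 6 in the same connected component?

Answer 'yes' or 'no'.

Initial components: {0,2,3,4,5,6,7,8} {1}
Adding edge (2,3): both already in same component {0,2,3,4,5,6,7,8}. No change.
New components: {0,2,3,4,5,6,7,8} {1}
Are 1 and 6 in the same component? no

Answer: no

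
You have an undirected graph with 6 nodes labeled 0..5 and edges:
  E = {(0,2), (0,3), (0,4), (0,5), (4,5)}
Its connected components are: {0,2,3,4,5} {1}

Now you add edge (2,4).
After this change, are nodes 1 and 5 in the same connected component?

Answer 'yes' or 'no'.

Answer: no

Derivation:
Initial components: {0,2,3,4,5} {1}
Adding edge (2,4): both already in same component {0,2,3,4,5}. No change.
New components: {0,2,3,4,5} {1}
Are 1 and 5 in the same component? no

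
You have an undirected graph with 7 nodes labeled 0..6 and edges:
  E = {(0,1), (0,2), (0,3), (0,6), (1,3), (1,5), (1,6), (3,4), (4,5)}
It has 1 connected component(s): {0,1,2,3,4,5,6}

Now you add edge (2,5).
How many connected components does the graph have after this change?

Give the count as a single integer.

Answer: 1

Derivation:
Initial component count: 1
Add (2,5): endpoints already in same component. Count unchanged: 1.
New component count: 1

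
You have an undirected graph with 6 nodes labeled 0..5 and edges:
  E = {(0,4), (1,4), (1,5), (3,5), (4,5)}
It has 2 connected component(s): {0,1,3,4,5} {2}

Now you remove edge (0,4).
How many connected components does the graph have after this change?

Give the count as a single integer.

Answer: 3

Derivation:
Initial component count: 2
Remove (0,4): it was a bridge. Count increases: 2 -> 3.
  After removal, components: {0} {1,3,4,5} {2}
New component count: 3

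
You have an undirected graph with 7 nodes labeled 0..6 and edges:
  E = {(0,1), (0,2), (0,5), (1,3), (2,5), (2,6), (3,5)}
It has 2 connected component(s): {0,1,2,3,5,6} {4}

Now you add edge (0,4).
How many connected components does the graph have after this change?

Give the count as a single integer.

Answer: 1

Derivation:
Initial component count: 2
Add (0,4): merges two components. Count decreases: 2 -> 1.
New component count: 1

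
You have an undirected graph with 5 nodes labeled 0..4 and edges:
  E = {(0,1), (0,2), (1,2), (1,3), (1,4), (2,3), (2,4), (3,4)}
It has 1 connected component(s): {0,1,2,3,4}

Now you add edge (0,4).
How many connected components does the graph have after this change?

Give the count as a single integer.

Initial component count: 1
Add (0,4): endpoints already in same component. Count unchanged: 1.
New component count: 1

Answer: 1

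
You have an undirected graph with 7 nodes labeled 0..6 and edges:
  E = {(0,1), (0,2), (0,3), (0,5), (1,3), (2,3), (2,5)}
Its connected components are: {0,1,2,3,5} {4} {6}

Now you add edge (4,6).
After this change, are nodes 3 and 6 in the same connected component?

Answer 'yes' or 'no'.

Answer: no

Derivation:
Initial components: {0,1,2,3,5} {4} {6}
Adding edge (4,6): merges {4} and {6}.
New components: {0,1,2,3,5} {4,6}
Are 3 and 6 in the same component? no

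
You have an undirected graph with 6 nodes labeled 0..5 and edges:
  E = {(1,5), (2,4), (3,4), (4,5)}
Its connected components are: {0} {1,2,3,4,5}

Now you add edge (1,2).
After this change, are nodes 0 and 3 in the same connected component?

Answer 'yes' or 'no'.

Initial components: {0} {1,2,3,4,5}
Adding edge (1,2): both already in same component {1,2,3,4,5}. No change.
New components: {0} {1,2,3,4,5}
Are 0 and 3 in the same component? no

Answer: no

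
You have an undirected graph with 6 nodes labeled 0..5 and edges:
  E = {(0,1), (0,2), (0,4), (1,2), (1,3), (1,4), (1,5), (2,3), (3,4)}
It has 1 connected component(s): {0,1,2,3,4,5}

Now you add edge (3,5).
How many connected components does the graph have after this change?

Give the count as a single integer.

Answer: 1

Derivation:
Initial component count: 1
Add (3,5): endpoints already in same component. Count unchanged: 1.
New component count: 1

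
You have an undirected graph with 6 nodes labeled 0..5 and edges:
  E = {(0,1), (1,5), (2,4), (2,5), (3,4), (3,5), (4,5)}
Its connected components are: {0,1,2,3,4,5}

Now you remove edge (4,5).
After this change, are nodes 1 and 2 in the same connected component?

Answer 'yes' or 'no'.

Answer: yes

Derivation:
Initial components: {0,1,2,3,4,5}
Removing edge (4,5): not a bridge — component count unchanged at 1.
New components: {0,1,2,3,4,5}
Are 1 and 2 in the same component? yes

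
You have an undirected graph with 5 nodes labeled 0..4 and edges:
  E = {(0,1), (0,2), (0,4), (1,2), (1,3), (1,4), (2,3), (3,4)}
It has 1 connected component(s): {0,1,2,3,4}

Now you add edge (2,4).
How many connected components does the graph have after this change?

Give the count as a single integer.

Answer: 1

Derivation:
Initial component count: 1
Add (2,4): endpoints already in same component. Count unchanged: 1.
New component count: 1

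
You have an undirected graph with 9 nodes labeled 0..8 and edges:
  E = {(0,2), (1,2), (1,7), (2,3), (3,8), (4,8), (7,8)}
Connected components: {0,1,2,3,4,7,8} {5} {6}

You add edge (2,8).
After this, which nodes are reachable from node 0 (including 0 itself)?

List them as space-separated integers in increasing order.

Before: nodes reachable from 0: {0,1,2,3,4,7,8}
Adding (2,8): both endpoints already in same component. Reachability from 0 unchanged.
After: nodes reachable from 0: {0,1,2,3,4,7,8}

Answer: 0 1 2 3 4 7 8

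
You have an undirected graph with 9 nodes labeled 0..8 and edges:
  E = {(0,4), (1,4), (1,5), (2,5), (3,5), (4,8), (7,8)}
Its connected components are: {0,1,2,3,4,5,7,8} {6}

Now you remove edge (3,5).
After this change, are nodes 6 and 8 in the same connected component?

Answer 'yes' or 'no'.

Initial components: {0,1,2,3,4,5,7,8} {6}
Removing edge (3,5): it was a bridge — component count 2 -> 3.
New components: {0,1,2,4,5,7,8} {3} {6}
Are 6 and 8 in the same component? no

Answer: no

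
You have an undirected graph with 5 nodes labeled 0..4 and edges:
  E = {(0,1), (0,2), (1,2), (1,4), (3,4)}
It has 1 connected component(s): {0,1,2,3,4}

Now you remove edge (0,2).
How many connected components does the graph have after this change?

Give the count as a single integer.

Initial component count: 1
Remove (0,2): not a bridge. Count unchanged: 1.
  After removal, components: {0,1,2,3,4}
New component count: 1

Answer: 1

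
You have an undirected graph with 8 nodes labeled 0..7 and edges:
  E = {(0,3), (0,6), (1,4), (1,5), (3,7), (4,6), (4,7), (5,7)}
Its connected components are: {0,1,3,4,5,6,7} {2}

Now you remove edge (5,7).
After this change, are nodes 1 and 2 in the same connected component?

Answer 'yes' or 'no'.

Initial components: {0,1,3,4,5,6,7} {2}
Removing edge (5,7): not a bridge — component count unchanged at 2.
New components: {0,1,3,4,5,6,7} {2}
Are 1 and 2 in the same component? no

Answer: no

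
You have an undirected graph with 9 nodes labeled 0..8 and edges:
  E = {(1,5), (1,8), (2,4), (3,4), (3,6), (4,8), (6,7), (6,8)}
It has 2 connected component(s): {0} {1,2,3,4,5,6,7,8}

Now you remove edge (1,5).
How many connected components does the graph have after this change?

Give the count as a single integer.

Answer: 3

Derivation:
Initial component count: 2
Remove (1,5): it was a bridge. Count increases: 2 -> 3.
  After removal, components: {0} {1,2,3,4,6,7,8} {5}
New component count: 3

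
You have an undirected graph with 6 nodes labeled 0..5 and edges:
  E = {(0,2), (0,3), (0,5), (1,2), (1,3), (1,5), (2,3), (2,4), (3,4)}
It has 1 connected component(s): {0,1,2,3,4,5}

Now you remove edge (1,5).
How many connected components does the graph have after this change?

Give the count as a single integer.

Answer: 1

Derivation:
Initial component count: 1
Remove (1,5): not a bridge. Count unchanged: 1.
  After removal, components: {0,1,2,3,4,5}
New component count: 1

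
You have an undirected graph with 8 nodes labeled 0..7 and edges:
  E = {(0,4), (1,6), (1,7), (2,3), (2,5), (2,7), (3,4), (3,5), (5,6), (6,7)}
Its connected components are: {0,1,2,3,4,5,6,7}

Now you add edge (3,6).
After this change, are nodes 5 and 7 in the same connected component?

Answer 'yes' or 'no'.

Initial components: {0,1,2,3,4,5,6,7}
Adding edge (3,6): both already in same component {0,1,2,3,4,5,6,7}. No change.
New components: {0,1,2,3,4,5,6,7}
Are 5 and 7 in the same component? yes

Answer: yes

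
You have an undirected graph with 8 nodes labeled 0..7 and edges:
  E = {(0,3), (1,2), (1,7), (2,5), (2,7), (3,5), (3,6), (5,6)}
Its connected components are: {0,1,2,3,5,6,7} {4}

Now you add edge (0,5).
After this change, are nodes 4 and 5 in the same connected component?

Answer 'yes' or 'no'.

Initial components: {0,1,2,3,5,6,7} {4}
Adding edge (0,5): both already in same component {0,1,2,3,5,6,7}. No change.
New components: {0,1,2,3,5,6,7} {4}
Are 4 and 5 in the same component? no

Answer: no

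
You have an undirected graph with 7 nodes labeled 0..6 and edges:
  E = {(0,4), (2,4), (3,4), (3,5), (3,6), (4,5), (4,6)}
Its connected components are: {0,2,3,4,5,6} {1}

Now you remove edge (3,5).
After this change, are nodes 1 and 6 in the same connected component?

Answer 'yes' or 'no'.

Answer: no

Derivation:
Initial components: {0,2,3,4,5,6} {1}
Removing edge (3,5): not a bridge — component count unchanged at 2.
New components: {0,2,3,4,5,6} {1}
Are 1 and 6 in the same component? no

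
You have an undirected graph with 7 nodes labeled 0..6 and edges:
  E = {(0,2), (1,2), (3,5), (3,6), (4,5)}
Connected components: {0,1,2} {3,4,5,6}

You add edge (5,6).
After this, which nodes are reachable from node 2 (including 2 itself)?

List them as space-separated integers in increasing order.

Before: nodes reachable from 2: {0,1,2}
Adding (5,6): both endpoints already in same component. Reachability from 2 unchanged.
After: nodes reachable from 2: {0,1,2}

Answer: 0 1 2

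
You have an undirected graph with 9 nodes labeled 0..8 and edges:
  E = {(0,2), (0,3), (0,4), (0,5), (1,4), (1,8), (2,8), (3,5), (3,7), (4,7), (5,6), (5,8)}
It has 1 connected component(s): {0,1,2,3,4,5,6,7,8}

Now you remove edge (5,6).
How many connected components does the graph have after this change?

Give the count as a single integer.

Initial component count: 1
Remove (5,6): it was a bridge. Count increases: 1 -> 2.
  After removal, components: {0,1,2,3,4,5,7,8} {6}
New component count: 2

Answer: 2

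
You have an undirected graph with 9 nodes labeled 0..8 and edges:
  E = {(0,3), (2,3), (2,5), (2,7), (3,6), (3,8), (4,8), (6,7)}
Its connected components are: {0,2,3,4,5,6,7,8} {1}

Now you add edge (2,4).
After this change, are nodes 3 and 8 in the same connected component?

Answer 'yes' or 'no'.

Initial components: {0,2,3,4,5,6,7,8} {1}
Adding edge (2,4): both already in same component {0,2,3,4,5,6,7,8}. No change.
New components: {0,2,3,4,5,6,7,8} {1}
Are 3 and 8 in the same component? yes

Answer: yes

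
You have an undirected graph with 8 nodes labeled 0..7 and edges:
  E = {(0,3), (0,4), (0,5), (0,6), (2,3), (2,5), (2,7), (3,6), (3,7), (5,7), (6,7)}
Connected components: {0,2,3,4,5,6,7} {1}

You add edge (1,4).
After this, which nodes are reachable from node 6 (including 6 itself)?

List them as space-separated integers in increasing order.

Before: nodes reachable from 6: {0,2,3,4,5,6,7}
Adding (1,4): merges 6's component with another. Reachability grows.
After: nodes reachable from 6: {0,1,2,3,4,5,6,7}

Answer: 0 1 2 3 4 5 6 7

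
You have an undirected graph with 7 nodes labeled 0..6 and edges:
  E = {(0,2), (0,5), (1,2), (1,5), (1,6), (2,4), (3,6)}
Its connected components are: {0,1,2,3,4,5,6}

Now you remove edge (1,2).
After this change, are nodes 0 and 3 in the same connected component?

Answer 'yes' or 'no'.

Answer: yes

Derivation:
Initial components: {0,1,2,3,4,5,6}
Removing edge (1,2): not a bridge — component count unchanged at 1.
New components: {0,1,2,3,4,5,6}
Are 0 and 3 in the same component? yes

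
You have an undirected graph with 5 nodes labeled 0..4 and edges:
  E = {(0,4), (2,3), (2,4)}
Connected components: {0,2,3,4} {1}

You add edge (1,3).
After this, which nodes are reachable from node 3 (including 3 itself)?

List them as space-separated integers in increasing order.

Answer: 0 1 2 3 4

Derivation:
Before: nodes reachable from 3: {0,2,3,4}
Adding (1,3): merges 3's component with another. Reachability grows.
After: nodes reachable from 3: {0,1,2,3,4}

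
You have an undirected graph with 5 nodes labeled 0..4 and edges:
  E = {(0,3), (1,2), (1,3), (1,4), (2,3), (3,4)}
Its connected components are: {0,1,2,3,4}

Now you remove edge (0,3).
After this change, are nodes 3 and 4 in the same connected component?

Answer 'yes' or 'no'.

Initial components: {0,1,2,3,4}
Removing edge (0,3): it was a bridge — component count 1 -> 2.
New components: {0} {1,2,3,4}
Are 3 and 4 in the same component? yes

Answer: yes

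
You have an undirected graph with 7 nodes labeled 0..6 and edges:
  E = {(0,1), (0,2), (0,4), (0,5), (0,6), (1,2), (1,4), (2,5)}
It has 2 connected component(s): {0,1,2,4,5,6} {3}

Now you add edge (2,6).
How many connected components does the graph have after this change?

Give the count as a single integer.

Initial component count: 2
Add (2,6): endpoints already in same component. Count unchanged: 2.
New component count: 2

Answer: 2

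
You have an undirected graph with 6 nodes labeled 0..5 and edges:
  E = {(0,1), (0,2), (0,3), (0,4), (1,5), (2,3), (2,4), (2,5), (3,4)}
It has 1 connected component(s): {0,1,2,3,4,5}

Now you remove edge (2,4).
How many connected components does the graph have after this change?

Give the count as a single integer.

Answer: 1

Derivation:
Initial component count: 1
Remove (2,4): not a bridge. Count unchanged: 1.
  After removal, components: {0,1,2,3,4,5}
New component count: 1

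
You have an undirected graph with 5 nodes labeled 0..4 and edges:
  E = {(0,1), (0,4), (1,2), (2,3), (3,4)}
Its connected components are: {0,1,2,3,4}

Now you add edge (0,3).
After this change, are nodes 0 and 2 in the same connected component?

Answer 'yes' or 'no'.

Initial components: {0,1,2,3,4}
Adding edge (0,3): both already in same component {0,1,2,3,4}. No change.
New components: {0,1,2,3,4}
Are 0 and 2 in the same component? yes

Answer: yes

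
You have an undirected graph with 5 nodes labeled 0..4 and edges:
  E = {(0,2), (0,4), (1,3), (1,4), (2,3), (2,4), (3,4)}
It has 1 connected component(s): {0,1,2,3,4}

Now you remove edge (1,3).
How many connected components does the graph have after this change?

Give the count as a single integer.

Answer: 1

Derivation:
Initial component count: 1
Remove (1,3): not a bridge. Count unchanged: 1.
  After removal, components: {0,1,2,3,4}
New component count: 1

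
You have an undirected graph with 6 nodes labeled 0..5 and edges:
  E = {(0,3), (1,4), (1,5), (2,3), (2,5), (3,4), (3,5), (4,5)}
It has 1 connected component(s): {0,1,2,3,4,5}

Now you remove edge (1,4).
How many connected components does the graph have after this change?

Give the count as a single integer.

Initial component count: 1
Remove (1,4): not a bridge. Count unchanged: 1.
  After removal, components: {0,1,2,3,4,5}
New component count: 1

Answer: 1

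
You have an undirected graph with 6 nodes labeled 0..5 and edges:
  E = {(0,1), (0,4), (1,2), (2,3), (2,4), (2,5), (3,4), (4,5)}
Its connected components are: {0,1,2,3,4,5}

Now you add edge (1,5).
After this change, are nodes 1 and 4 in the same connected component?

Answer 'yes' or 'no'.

Initial components: {0,1,2,3,4,5}
Adding edge (1,5): both already in same component {0,1,2,3,4,5}. No change.
New components: {0,1,2,3,4,5}
Are 1 and 4 in the same component? yes

Answer: yes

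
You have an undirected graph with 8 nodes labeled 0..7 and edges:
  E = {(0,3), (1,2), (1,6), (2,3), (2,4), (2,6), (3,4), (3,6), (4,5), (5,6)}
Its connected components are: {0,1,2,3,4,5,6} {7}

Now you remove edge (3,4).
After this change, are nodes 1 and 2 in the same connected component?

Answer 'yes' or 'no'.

Answer: yes

Derivation:
Initial components: {0,1,2,3,4,5,6} {7}
Removing edge (3,4): not a bridge — component count unchanged at 2.
New components: {0,1,2,3,4,5,6} {7}
Are 1 and 2 in the same component? yes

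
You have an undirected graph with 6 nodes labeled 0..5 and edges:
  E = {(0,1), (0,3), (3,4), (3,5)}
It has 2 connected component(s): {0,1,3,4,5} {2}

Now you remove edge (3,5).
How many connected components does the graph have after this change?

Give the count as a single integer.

Answer: 3

Derivation:
Initial component count: 2
Remove (3,5): it was a bridge. Count increases: 2 -> 3.
  After removal, components: {0,1,3,4} {2} {5}
New component count: 3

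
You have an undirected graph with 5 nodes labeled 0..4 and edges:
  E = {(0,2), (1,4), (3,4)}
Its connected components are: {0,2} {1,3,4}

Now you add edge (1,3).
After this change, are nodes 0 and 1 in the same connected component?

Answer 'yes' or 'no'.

Answer: no

Derivation:
Initial components: {0,2} {1,3,4}
Adding edge (1,3): both already in same component {1,3,4}. No change.
New components: {0,2} {1,3,4}
Are 0 and 1 in the same component? no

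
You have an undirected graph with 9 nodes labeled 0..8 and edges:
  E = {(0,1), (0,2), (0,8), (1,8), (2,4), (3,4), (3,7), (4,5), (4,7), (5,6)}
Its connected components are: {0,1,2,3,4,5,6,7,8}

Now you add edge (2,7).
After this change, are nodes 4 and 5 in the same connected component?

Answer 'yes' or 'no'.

Initial components: {0,1,2,3,4,5,6,7,8}
Adding edge (2,7): both already in same component {0,1,2,3,4,5,6,7,8}. No change.
New components: {0,1,2,3,4,5,6,7,8}
Are 4 and 5 in the same component? yes

Answer: yes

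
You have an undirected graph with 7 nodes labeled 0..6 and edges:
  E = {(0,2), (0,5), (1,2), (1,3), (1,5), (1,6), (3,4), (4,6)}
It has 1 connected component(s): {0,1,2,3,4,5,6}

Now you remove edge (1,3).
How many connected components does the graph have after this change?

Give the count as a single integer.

Initial component count: 1
Remove (1,3): not a bridge. Count unchanged: 1.
  After removal, components: {0,1,2,3,4,5,6}
New component count: 1

Answer: 1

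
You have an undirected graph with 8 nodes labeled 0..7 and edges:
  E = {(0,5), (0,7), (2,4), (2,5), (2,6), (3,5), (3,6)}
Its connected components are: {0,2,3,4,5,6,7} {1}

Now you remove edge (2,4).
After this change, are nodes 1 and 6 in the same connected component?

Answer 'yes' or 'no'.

Answer: no

Derivation:
Initial components: {0,2,3,4,5,6,7} {1}
Removing edge (2,4): it was a bridge — component count 2 -> 3.
New components: {0,2,3,5,6,7} {1} {4}
Are 1 and 6 in the same component? no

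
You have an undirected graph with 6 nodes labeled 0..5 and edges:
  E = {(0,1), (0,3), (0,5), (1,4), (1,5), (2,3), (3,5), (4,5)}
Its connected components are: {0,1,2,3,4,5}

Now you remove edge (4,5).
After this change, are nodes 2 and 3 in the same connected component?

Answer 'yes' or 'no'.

Answer: yes

Derivation:
Initial components: {0,1,2,3,4,5}
Removing edge (4,5): not a bridge — component count unchanged at 1.
New components: {0,1,2,3,4,5}
Are 2 and 3 in the same component? yes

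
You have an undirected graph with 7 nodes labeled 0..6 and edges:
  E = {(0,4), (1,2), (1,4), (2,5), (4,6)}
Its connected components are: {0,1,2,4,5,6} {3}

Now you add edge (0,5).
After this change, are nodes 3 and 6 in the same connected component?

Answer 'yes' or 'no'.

Initial components: {0,1,2,4,5,6} {3}
Adding edge (0,5): both already in same component {0,1,2,4,5,6}. No change.
New components: {0,1,2,4,5,6} {3}
Are 3 and 6 in the same component? no

Answer: no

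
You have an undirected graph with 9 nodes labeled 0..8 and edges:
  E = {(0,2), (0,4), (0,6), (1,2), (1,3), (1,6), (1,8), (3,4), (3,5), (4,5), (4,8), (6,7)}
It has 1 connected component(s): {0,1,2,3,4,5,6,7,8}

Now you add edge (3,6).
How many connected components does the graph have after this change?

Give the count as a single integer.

Answer: 1

Derivation:
Initial component count: 1
Add (3,6): endpoints already in same component. Count unchanged: 1.
New component count: 1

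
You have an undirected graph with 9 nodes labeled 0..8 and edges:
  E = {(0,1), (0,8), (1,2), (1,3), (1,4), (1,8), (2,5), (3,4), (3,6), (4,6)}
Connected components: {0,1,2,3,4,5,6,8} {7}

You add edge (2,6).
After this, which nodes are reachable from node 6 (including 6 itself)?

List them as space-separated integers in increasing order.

Before: nodes reachable from 6: {0,1,2,3,4,5,6,8}
Adding (2,6): both endpoints already in same component. Reachability from 6 unchanged.
After: nodes reachable from 6: {0,1,2,3,4,5,6,8}

Answer: 0 1 2 3 4 5 6 8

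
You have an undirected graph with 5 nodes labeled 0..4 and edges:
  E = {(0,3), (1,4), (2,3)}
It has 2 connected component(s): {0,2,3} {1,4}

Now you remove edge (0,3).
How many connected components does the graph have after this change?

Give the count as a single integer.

Answer: 3

Derivation:
Initial component count: 2
Remove (0,3): it was a bridge. Count increases: 2 -> 3.
  After removal, components: {0} {1,4} {2,3}
New component count: 3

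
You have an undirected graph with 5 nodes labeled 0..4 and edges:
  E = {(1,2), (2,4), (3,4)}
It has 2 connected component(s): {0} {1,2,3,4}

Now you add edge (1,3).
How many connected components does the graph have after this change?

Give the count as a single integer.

Answer: 2

Derivation:
Initial component count: 2
Add (1,3): endpoints already in same component. Count unchanged: 2.
New component count: 2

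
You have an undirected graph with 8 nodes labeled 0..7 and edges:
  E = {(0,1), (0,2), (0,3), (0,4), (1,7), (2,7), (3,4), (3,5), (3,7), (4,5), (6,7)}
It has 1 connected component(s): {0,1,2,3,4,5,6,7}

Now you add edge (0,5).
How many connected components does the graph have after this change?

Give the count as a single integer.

Answer: 1

Derivation:
Initial component count: 1
Add (0,5): endpoints already in same component. Count unchanged: 1.
New component count: 1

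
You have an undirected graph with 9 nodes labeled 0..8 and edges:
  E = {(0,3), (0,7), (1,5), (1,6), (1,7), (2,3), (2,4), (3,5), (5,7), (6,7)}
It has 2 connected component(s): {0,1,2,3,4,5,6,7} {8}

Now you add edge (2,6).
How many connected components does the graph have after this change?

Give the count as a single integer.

Answer: 2

Derivation:
Initial component count: 2
Add (2,6): endpoints already in same component. Count unchanged: 2.
New component count: 2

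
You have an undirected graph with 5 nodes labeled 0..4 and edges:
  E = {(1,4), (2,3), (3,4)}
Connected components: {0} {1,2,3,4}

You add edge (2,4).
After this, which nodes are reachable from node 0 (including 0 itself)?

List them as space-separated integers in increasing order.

Answer: 0

Derivation:
Before: nodes reachable from 0: {0}
Adding (2,4): both endpoints already in same component. Reachability from 0 unchanged.
After: nodes reachable from 0: {0}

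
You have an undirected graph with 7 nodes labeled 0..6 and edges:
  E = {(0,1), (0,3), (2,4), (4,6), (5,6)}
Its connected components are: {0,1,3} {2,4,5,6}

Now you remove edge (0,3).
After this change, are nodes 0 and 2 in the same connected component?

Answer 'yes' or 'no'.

Initial components: {0,1,3} {2,4,5,6}
Removing edge (0,3): it was a bridge — component count 2 -> 3.
New components: {0,1} {2,4,5,6} {3}
Are 0 and 2 in the same component? no

Answer: no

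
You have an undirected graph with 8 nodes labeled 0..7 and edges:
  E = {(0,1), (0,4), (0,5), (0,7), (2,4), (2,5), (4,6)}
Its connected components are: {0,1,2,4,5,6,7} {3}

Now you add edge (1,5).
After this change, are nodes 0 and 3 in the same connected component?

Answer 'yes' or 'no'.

Answer: no

Derivation:
Initial components: {0,1,2,4,5,6,7} {3}
Adding edge (1,5): both already in same component {0,1,2,4,5,6,7}. No change.
New components: {0,1,2,4,5,6,7} {3}
Are 0 and 3 in the same component? no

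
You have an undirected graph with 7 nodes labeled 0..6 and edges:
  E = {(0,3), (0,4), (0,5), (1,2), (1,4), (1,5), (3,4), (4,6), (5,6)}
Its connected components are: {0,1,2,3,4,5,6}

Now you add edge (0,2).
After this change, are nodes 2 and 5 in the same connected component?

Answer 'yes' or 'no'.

Initial components: {0,1,2,3,4,5,6}
Adding edge (0,2): both already in same component {0,1,2,3,4,5,6}. No change.
New components: {0,1,2,3,4,5,6}
Are 2 and 5 in the same component? yes

Answer: yes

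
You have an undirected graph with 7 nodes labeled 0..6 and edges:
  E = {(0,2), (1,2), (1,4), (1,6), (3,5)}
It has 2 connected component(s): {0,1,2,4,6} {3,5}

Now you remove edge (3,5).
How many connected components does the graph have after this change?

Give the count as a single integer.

Initial component count: 2
Remove (3,5): it was a bridge. Count increases: 2 -> 3.
  After removal, components: {0,1,2,4,6} {3} {5}
New component count: 3

Answer: 3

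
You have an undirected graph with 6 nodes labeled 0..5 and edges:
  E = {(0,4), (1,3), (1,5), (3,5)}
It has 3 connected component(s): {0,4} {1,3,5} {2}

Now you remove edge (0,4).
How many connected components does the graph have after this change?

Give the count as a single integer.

Answer: 4

Derivation:
Initial component count: 3
Remove (0,4): it was a bridge. Count increases: 3 -> 4.
  After removal, components: {0} {1,3,5} {2} {4}
New component count: 4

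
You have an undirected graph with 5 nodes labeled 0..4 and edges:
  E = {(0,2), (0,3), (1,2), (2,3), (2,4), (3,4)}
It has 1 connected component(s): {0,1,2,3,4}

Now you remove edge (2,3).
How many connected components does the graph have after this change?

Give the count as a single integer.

Initial component count: 1
Remove (2,3): not a bridge. Count unchanged: 1.
  After removal, components: {0,1,2,3,4}
New component count: 1

Answer: 1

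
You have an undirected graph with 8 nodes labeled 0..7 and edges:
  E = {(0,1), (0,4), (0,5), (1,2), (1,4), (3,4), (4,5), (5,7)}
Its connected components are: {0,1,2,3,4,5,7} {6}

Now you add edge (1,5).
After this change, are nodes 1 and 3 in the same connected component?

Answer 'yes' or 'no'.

Answer: yes

Derivation:
Initial components: {0,1,2,3,4,5,7} {6}
Adding edge (1,5): both already in same component {0,1,2,3,4,5,7}. No change.
New components: {0,1,2,3,4,5,7} {6}
Are 1 and 3 in the same component? yes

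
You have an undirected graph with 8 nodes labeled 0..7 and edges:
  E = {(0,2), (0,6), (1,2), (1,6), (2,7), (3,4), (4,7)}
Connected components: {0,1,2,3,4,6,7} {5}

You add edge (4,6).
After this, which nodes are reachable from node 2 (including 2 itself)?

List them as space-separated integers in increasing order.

Before: nodes reachable from 2: {0,1,2,3,4,6,7}
Adding (4,6): both endpoints already in same component. Reachability from 2 unchanged.
After: nodes reachable from 2: {0,1,2,3,4,6,7}

Answer: 0 1 2 3 4 6 7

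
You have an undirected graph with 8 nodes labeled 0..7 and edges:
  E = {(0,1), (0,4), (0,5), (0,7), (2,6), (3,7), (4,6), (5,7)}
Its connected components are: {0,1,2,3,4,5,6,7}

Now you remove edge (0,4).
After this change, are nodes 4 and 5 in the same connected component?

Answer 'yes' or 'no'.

Answer: no

Derivation:
Initial components: {0,1,2,3,4,5,6,7}
Removing edge (0,4): it was a bridge — component count 1 -> 2.
New components: {0,1,3,5,7} {2,4,6}
Are 4 and 5 in the same component? no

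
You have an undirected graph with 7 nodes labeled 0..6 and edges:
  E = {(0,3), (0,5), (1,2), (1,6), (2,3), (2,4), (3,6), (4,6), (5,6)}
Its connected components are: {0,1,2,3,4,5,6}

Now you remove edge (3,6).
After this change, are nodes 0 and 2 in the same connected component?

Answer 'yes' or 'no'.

Initial components: {0,1,2,3,4,5,6}
Removing edge (3,6): not a bridge — component count unchanged at 1.
New components: {0,1,2,3,4,5,6}
Are 0 and 2 in the same component? yes

Answer: yes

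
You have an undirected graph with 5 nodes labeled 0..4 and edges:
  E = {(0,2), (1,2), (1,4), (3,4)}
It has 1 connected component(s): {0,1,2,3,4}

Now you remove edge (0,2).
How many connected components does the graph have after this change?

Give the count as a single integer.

Answer: 2

Derivation:
Initial component count: 1
Remove (0,2): it was a bridge. Count increases: 1 -> 2.
  After removal, components: {0} {1,2,3,4}
New component count: 2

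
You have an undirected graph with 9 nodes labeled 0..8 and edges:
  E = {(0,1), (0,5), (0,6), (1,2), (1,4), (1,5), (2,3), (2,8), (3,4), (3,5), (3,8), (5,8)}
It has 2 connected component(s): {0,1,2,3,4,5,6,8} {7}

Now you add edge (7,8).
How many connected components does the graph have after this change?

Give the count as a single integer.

Initial component count: 2
Add (7,8): merges two components. Count decreases: 2 -> 1.
New component count: 1

Answer: 1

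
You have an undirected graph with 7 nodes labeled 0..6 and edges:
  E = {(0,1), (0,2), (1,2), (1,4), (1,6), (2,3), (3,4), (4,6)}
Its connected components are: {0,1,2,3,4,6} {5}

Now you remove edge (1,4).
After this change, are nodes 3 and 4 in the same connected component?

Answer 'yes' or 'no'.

Initial components: {0,1,2,3,4,6} {5}
Removing edge (1,4): not a bridge — component count unchanged at 2.
New components: {0,1,2,3,4,6} {5}
Are 3 and 4 in the same component? yes

Answer: yes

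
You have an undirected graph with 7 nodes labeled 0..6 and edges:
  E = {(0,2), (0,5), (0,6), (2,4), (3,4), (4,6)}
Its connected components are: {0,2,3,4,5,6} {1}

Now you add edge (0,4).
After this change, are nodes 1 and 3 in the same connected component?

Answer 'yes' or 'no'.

Initial components: {0,2,3,4,5,6} {1}
Adding edge (0,4): both already in same component {0,2,3,4,5,6}. No change.
New components: {0,2,3,4,5,6} {1}
Are 1 and 3 in the same component? no

Answer: no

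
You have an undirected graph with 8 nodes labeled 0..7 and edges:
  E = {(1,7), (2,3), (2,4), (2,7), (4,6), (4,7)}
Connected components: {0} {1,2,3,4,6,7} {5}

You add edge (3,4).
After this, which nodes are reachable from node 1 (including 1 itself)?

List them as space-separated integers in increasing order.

Answer: 1 2 3 4 6 7

Derivation:
Before: nodes reachable from 1: {1,2,3,4,6,7}
Adding (3,4): both endpoints already in same component. Reachability from 1 unchanged.
After: nodes reachable from 1: {1,2,3,4,6,7}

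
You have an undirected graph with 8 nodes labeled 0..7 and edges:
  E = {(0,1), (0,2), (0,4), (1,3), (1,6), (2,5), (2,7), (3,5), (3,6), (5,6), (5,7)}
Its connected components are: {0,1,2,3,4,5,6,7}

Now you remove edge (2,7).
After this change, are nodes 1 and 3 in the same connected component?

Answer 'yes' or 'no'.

Answer: yes

Derivation:
Initial components: {0,1,2,3,4,5,6,7}
Removing edge (2,7): not a bridge — component count unchanged at 1.
New components: {0,1,2,3,4,5,6,7}
Are 1 and 3 in the same component? yes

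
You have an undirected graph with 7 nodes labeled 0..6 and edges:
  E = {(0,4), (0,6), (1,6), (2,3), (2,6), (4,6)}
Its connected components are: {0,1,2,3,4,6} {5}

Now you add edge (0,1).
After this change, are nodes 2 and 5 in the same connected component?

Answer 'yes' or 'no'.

Initial components: {0,1,2,3,4,6} {5}
Adding edge (0,1): both already in same component {0,1,2,3,4,6}. No change.
New components: {0,1,2,3,4,6} {5}
Are 2 and 5 in the same component? no

Answer: no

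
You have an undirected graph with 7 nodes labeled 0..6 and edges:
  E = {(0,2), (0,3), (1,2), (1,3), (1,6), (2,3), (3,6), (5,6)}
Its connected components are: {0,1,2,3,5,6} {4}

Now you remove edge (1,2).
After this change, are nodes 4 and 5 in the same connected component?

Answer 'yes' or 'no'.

Initial components: {0,1,2,3,5,6} {4}
Removing edge (1,2): not a bridge — component count unchanged at 2.
New components: {0,1,2,3,5,6} {4}
Are 4 and 5 in the same component? no

Answer: no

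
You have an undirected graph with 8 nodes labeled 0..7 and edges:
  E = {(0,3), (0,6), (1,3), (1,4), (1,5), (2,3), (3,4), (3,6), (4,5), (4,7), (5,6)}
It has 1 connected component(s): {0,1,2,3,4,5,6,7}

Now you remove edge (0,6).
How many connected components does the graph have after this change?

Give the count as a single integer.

Answer: 1

Derivation:
Initial component count: 1
Remove (0,6): not a bridge. Count unchanged: 1.
  After removal, components: {0,1,2,3,4,5,6,7}
New component count: 1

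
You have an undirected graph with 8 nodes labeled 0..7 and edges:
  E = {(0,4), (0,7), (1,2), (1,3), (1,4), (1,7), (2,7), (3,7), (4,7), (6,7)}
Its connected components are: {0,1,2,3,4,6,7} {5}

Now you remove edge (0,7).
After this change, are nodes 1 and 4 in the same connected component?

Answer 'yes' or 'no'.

Initial components: {0,1,2,3,4,6,7} {5}
Removing edge (0,7): not a bridge — component count unchanged at 2.
New components: {0,1,2,3,4,6,7} {5}
Are 1 and 4 in the same component? yes

Answer: yes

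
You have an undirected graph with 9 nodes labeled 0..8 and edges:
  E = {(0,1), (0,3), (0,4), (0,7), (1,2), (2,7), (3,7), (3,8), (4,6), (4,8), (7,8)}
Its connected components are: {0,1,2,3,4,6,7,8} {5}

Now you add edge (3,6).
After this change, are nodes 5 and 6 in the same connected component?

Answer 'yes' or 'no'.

Answer: no

Derivation:
Initial components: {0,1,2,3,4,6,7,8} {5}
Adding edge (3,6): both already in same component {0,1,2,3,4,6,7,8}. No change.
New components: {0,1,2,3,4,6,7,8} {5}
Are 5 and 6 in the same component? no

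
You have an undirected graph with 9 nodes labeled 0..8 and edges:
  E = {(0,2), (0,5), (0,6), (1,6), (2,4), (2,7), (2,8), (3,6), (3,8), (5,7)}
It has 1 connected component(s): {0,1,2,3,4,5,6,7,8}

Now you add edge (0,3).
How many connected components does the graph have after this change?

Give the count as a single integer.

Initial component count: 1
Add (0,3): endpoints already in same component. Count unchanged: 1.
New component count: 1

Answer: 1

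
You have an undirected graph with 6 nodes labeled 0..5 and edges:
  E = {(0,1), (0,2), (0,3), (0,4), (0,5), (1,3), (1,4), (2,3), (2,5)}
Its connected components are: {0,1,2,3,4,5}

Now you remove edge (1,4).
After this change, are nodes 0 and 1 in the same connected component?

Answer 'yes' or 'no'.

Initial components: {0,1,2,3,4,5}
Removing edge (1,4): not a bridge — component count unchanged at 1.
New components: {0,1,2,3,4,5}
Are 0 and 1 in the same component? yes

Answer: yes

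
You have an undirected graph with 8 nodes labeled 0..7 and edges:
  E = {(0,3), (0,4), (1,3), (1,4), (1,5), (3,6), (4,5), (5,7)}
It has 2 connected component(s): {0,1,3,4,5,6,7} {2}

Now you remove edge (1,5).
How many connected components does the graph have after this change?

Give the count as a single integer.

Answer: 2

Derivation:
Initial component count: 2
Remove (1,5): not a bridge. Count unchanged: 2.
  After removal, components: {0,1,3,4,5,6,7} {2}
New component count: 2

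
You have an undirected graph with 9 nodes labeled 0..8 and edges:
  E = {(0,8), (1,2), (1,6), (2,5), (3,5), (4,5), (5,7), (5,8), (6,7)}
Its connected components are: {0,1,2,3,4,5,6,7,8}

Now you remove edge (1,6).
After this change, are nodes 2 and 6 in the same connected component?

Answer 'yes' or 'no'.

Initial components: {0,1,2,3,4,5,6,7,8}
Removing edge (1,6): not a bridge — component count unchanged at 1.
New components: {0,1,2,3,4,5,6,7,8}
Are 2 and 6 in the same component? yes

Answer: yes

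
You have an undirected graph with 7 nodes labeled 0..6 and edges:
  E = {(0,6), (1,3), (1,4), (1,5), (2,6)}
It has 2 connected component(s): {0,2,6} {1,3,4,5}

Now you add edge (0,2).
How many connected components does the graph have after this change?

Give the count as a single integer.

Initial component count: 2
Add (0,2): endpoints already in same component. Count unchanged: 2.
New component count: 2

Answer: 2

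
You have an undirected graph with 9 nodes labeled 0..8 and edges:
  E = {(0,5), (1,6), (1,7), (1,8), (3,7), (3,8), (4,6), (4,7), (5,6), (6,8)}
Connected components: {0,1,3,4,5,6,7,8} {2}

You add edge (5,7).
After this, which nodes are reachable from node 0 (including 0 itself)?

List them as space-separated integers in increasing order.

Answer: 0 1 3 4 5 6 7 8

Derivation:
Before: nodes reachable from 0: {0,1,3,4,5,6,7,8}
Adding (5,7): both endpoints already in same component. Reachability from 0 unchanged.
After: nodes reachable from 0: {0,1,3,4,5,6,7,8}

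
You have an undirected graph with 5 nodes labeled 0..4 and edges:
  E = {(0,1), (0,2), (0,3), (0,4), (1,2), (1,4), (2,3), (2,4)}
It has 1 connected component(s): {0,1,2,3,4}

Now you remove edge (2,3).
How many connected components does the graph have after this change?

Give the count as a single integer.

Answer: 1

Derivation:
Initial component count: 1
Remove (2,3): not a bridge. Count unchanged: 1.
  After removal, components: {0,1,2,3,4}
New component count: 1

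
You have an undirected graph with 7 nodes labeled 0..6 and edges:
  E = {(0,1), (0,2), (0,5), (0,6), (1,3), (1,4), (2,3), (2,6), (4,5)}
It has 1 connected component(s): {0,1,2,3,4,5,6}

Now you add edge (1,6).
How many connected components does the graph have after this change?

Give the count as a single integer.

Initial component count: 1
Add (1,6): endpoints already in same component. Count unchanged: 1.
New component count: 1

Answer: 1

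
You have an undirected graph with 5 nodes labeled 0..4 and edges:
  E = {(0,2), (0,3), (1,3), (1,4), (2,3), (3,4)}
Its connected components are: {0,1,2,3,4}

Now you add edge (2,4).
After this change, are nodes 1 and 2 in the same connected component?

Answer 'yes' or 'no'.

Answer: yes

Derivation:
Initial components: {0,1,2,3,4}
Adding edge (2,4): both already in same component {0,1,2,3,4}. No change.
New components: {0,1,2,3,4}
Are 1 and 2 in the same component? yes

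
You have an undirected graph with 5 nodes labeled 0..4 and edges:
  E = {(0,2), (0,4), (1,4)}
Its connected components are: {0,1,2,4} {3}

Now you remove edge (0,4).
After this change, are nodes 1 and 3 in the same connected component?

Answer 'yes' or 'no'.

Answer: no

Derivation:
Initial components: {0,1,2,4} {3}
Removing edge (0,4): it was a bridge — component count 2 -> 3.
New components: {0,2} {1,4} {3}
Are 1 and 3 in the same component? no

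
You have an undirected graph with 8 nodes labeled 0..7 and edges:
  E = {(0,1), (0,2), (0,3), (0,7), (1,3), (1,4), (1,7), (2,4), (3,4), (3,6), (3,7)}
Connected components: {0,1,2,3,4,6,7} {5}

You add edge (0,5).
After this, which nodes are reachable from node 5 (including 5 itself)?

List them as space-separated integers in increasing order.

Before: nodes reachable from 5: {5}
Adding (0,5): merges 5's component with another. Reachability grows.
After: nodes reachable from 5: {0,1,2,3,4,5,6,7}

Answer: 0 1 2 3 4 5 6 7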